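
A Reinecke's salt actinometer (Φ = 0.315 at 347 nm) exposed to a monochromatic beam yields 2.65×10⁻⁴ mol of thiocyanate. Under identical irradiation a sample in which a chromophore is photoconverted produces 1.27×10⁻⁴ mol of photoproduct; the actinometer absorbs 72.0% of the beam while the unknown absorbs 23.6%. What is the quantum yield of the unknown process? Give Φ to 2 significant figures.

Φ = 0.46

Photons absorbed by the actinometer: 2.65×10⁻⁴ / 0.315 = 8.413×10⁻⁴ mol.
Incident flux: 8.413×10⁻⁴ / 0.720 = 0.001168 einstein.
Absorbed by unknown: 0.236 × 0.001168 = 2.756×10⁻⁴ mol.
Φ(unknown) = 1.27×10⁻⁴ / 2.756×10⁻⁴ = 0.46.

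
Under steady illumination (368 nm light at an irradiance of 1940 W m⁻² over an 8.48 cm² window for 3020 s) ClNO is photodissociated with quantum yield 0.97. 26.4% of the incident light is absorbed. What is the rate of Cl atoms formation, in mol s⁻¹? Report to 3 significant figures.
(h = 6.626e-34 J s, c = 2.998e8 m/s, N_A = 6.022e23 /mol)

1.30e-6 mol s⁻¹

Photon energy at 368 nm: hc/λ = (6.626e-34)(2.998e8)/(368e-9) = 5.398e-19 J.
Energy delivered: (1940 W m⁻²)(8.48e-4 m²)(3020 s) = 4968 J.
Photons incident: 4968 / 5.398e-19 = 9.203e21, i.e. 9.203e21/6.022e23 = 0.01528 mol.
Photons absorbed: 0.264 × 0.01528 = 0.004034 mol.
Product formed: 0.97 × 0.004034 = 0.003913 mol.
Rate: 0.003913 / 3020 s = 1.30e-6 mol s⁻¹.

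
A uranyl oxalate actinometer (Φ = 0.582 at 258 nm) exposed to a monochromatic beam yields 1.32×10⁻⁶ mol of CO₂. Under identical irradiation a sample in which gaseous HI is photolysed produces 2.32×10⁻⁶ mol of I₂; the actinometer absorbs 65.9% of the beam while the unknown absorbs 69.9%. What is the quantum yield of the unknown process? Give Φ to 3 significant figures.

Photons absorbed by the actinometer: 1.32×10⁻⁶ / 0.582 = 2.268×10⁻⁶ mol.
Incident flux: 2.268×10⁻⁶ / 0.659 = 3.442×10⁻⁶ einstein.
Absorbed by unknown: 0.699 × 3.442×10⁻⁶ = 2.406×10⁻⁶ mol.
Φ(unknown) = 2.32×10⁻⁶ / 2.406×10⁻⁶ = 0.964.

Φ = 0.964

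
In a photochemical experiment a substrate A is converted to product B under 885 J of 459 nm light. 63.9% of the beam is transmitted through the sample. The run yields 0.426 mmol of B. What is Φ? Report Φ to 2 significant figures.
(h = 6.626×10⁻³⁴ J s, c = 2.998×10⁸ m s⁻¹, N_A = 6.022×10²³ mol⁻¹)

Product: 0.426 mmol = 4.26×10⁻⁴ mol.
Photon energy at 459 nm: hc/λ = (6.626×10⁻³⁴)(2.998×10⁸)/(459×10⁻⁹) = 4.328×10⁻¹⁹ J.
Photons incident: 885 / 4.328×10⁻¹⁹ = 2.045×10²¹, i.e. 2.045×10²¹/6.022×10²³ = 0.003396 mol.
Fraction absorbed: 1 − 63.9/100 = 0.3610.
Photons absorbed: 0.3610 × 0.003396 = 0.001226 mol.
Φ = 4.26×10⁻⁴ mol / 0.001226 mol photons = 0.35.

Φ = 0.35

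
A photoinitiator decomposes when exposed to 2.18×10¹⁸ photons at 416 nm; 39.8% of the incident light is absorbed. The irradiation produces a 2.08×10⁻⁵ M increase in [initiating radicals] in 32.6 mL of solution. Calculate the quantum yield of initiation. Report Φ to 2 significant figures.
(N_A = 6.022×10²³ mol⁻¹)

Φ = 0.47

Product: (2.08×10⁻⁵ M)(0.0326 L) = 6.781×10⁻⁷ mol.
Moles of photons: 2.18×10¹⁸ / 6.022×10²³ = 3.620×10⁻⁶ mol.
Photons absorbed: 0.398 × 3.620×10⁻⁶ = 1.441×10⁻⁶ mol.
Φ = 6.781×10⁻⁷ mol / 1.441×10⁻⁶ mol photons = 0.47.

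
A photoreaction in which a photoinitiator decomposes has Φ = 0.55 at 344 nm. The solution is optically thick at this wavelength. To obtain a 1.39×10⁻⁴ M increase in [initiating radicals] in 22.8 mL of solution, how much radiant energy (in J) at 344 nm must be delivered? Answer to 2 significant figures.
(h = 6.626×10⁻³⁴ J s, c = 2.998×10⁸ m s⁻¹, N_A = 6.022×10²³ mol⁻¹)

Product: (1.39×10⁻⁴ M)(0.0228 L) = 3.169×10⁻⁶ mol.
Photons that must be absorbed: 3.169×10⁻⁶ / 0.55 = 5.762×10⁻⁶ mol.
Photon energy: hc/λ = 5.775×10⁻¹⁹ J; per mole, 3.478×10⁵ J mol⁻¹.
Energy required: 5.762×10⁻⁶ × 3.478×10⁵ = 2.0 J.

2.0 J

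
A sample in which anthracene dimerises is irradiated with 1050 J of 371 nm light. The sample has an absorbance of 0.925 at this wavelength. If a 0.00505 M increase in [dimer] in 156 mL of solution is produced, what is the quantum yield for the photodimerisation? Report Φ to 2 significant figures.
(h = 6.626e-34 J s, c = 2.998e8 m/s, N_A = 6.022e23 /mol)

Φ = 0.27

Product: (0.00505 M)(0.156 L) = 7.878e-4 mol.
Photon energy at 371 nm: hc/λ = (6.626e-34)(2.998e8)/(371e-9) = 5.354e-19 J.
Photons incident: 1050 / 5.354e-19 = 1.961e21, i.e. 1.961e21/6.022e23 = 0.003256 mol.
Fraction absorbed: 1 − 10^(−0.925) = 0.8811.
Photons absorbed: 0.8811 × 0.003256 = 0.002869 mol.
Φ = 7.878e-4 mol / 0.002869 mol photons = 0.27.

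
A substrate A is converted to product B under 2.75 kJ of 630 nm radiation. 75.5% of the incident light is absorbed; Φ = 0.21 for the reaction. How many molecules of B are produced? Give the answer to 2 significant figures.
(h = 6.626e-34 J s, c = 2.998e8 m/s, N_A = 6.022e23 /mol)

1.4e21 molecules

Photon energy at 630 nm: hc/λ = (6.626e-34)(2.998e8)/(630e-9) = 3.153e-19 J.
Incident energy: 2.75 kJ = 2750 J.
Photons incident: 2750 / 3.153e-19 = 8.722e21, i.e. 8.722e21/6.022e23 = 0.01448 mol.
Photons absorbed: 0.755 × 0.01448 = 0.01093 mol.
Product: Φ × n_abs = 0.21 × 0.01093 = 0.002295 mol.
As a count: 0.002295 × 6.022e23 = 1.4e21.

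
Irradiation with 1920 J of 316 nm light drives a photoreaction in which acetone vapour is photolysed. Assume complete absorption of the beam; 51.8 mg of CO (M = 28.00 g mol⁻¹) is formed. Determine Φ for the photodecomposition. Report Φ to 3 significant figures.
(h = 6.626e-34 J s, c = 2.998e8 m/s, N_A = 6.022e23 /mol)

Φ = 0.365

Product: 51.8 mg / 28.00 g mol⁻¹ = 0.001850 mol.
Photon energy at 316 nm: hc/λ = (6.626e-34)(2.998e8)/(316e-9) = 6.286e-19 J.
Photons incident: 1920 / 6.286e-19 = 3.054e21, i.e. 3.054e21/6.022e23 = 0.005071 mol.
Φ = 0.001850 mol / 0.005071 mol photons = 0.365.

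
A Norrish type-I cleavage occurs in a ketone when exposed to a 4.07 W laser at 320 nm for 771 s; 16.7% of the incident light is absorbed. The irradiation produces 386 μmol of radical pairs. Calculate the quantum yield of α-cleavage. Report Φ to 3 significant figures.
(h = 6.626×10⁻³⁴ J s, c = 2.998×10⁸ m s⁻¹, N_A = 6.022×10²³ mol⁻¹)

Product: 386 μmol = 3.86×10⁻⁴ mol.
Photon energy at 320 nm: hc/λ = (6.626×10⁻³⁴)(2.998×10⁸)/(320×10⁻⁹) = 6.208×10⁻¹⁹ J.
Energy delivered: (4.07 W)(771 s) = 3138 J.
Photons incident: 3138 / 6.208×10⁻¹⁹ = 5.055×10²¹, i.e. 5.055×10²¹/6.022×10²³ = 0.008394 mol.
Photons absorbed: 0.167 × 0.008394 = 0.001402 mol.
Φ = 3.86×10⁻⁴ mol / 0.001402 mol photons = 0.275.

Φ = 0.275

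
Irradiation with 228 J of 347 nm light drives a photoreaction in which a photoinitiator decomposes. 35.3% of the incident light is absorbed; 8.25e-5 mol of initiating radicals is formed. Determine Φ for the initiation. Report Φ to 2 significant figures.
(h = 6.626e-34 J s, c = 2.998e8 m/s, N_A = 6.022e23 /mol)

Φ = 0.35

Photon energy at 347 nm: hc/λ = (6.626e-34)(2.998e8)/(347e-9) = 5.725e-19 J.
Photons incident: 228 / 5.725e-19 = 3.983e20, i.e. 3.983e20/6.022e23 = 6.614e-4 mol.
Photons absorbed: 0.353 × 6.614e-4 = 2.335e-4 mol.
Φ = 8.25e-5 mol / 2.335e-4 mol photons = 0.35.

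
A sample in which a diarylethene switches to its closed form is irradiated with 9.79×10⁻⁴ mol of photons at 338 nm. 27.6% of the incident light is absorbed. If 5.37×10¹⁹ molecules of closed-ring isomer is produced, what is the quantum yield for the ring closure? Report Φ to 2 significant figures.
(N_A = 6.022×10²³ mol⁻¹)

Φ = 0.33

Product: 5.37×10¹⁹ / 6.022×10²³ = 8.917×10⁻⁵ mol.
Photons absorbed: 0.276 × 9.79×10⁻⁴ = 2.702×10⁻⁴ mol.
Φ = 8.917×10⁻⁵ mol / 2.702×10⁻⁴ mol photons = 0.33.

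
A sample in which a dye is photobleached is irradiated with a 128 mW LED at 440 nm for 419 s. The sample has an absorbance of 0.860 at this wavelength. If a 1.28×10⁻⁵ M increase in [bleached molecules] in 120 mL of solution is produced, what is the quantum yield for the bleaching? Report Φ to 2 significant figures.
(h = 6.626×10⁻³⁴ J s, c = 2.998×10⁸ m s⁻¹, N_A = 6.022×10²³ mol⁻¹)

Φ = 0.0090

Product: (1.28×10⁻⁵ M)(0.12 L) = 1.536×10⁻⁶ mol.
Photon energy at 440 nm: hc/λ = (6.626×10⁻³⁴)(2.998×10⁸)/(440×10⁻⁹) = 4.515×10⁻¹⁹ J.
Energy delivered: (128 mW)(419 s) = 53.63 J.
Photons incident: 53.63 / 4.515×10⁻¹⁹ = 1.188×10²⁰, i.e. 1.188×10²⁰/6.022×10²³ = 1.973×10⁻⁴ mol.
Fraction absorbed: 1 − 10^(−0.860) = 0.8620.
Photons absorbed: 0.8620 × 1.973×10⁻⁴ = 1.701×10⁻⁴ mol.
Φ = 1.536×10⁻⁶ mol / 1.701×10⁻⁴ mol photons = 0.0090.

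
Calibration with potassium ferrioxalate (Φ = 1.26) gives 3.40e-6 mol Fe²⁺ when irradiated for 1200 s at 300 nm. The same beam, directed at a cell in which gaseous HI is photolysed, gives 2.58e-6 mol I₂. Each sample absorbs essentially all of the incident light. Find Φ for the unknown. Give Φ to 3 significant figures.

Φ = 0.956

Photons absorbed by the actinometer: 3.40e-6 / 1.26 = 2.698e-6 mol.
Φ(unknown) = 2.58e-6 / 2.698e-6 = 0.956.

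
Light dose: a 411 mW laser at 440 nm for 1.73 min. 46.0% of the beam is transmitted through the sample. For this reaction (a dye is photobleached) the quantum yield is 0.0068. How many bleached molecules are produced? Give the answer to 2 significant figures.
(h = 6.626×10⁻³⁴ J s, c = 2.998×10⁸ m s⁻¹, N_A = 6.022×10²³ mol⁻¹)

Photon energy at 440 nm: hc/λ = (6.626×10⁻³⁴)(2.998×10⁸)/(440×10⁻⁹) = 4.515×10⁻¹⁹ J.
Energy delivered: (411 mW)(103.8 s) = 42.66 J.
Photons incident: 42.66 / 4.515×10⁻¹⁹ = 9.449×10¹⁹, i.e. 9.449×10¹⁹/6.022×10²³ = 1.569×10⁻⁴ mol.
Fraction absorbed: 1 − 46.0/100 = 0.5400.
Photons absorbed: 0.5400 × 1.569×10⁻⁴ = 8.473×10⁻⁵ mol.
Product: Φ × n_abs = 0.0068 × 8.473×10⁻⁵ = 5.762×10⁻⁷ mol.
As a count: 5.762×10⁻⁷ × 6.022×10²³ = 3.5×10¹⁷.

3.5×10¹⁷ bleached molecules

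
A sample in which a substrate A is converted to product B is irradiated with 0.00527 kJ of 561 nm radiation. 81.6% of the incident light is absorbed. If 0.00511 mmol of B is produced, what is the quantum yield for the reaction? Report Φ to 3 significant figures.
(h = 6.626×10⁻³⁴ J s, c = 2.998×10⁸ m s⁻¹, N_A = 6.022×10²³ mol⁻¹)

Φ = 0.253

Product: 0.00511 mmol = 5.11×10⁻⁶ mol.
Photon energy at 561 nm: hc/λ = (6.626×10⁻³⁴)(2.998×10⁸)/(561×10⁻⁹) = 3.541×10⁻¹⁹ J.
Incident energy: 0.00527 kJ = 5.27 J.
Photons incident: 5.27 / 3.541×10⁻¹⁹ = 1.488×10¹⁹, i.e. 1.488×10¹⁹/6.022×10²³ = 2.471×10⁻⁵ mol.
Photons absorbed: 0.816 × 2.471×10⁻⁵ = 2.016×10⁻⁵ mol.
Φ = 5.11×10⁻⁶ mol / 2.016×10⁻⁵ mol photons = 0.253.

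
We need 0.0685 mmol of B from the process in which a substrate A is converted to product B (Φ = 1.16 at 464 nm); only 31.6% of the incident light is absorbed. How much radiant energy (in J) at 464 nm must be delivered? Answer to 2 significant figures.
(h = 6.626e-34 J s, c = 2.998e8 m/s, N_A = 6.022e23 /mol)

48 J

Product: 0.0685 mmol = 6.85e-5 mol.
Photons that must be absorbed: 6.85e-5 / 1.16 = 5.905e-5 mol.
Incident photons needed: 5.905e-5 / 0.316 = 1.869e-4 mol.
Photon energy: hc/λ = 4.281e-19 J; per mole, 2.578e5 J mol⁻¹.
Energy required: 1.869e-4 × 2.578e5 = 48 J.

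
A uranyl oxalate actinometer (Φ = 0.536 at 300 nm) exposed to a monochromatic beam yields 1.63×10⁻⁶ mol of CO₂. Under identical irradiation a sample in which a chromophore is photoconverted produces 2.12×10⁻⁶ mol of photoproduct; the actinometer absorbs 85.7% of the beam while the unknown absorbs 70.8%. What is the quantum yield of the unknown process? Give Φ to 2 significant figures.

Φ = 0.84

Photons absorbed by the actinometer: 1.63×10⁻⁶ / 0.536 = 3.041×10⁻⁶ mol.
Incident flux: 3.041×10⁻⁶ / 0.857 = 3.548×10⁻⁶ einstein.
Absorbed by unknown: 0.708 × 3.548×10⁻⁶ = 2.512×10⁻⁶ mol.
Φ(unknown) = 2.12×10⁻⁶ / 2.512×10⁻⁶ = 0.84.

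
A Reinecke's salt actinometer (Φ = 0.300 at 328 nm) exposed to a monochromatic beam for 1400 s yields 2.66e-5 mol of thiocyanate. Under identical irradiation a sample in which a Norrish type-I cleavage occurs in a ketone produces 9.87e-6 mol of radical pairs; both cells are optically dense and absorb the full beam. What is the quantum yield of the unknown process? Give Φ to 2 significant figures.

Φ = 0.11

Photons absorbed by the actinometer: 2.66e-5 / 0.300 = 8.867e-5 mol.
Φ(unknown) = 9.87e-6 / 8.867e-5 = 0.11.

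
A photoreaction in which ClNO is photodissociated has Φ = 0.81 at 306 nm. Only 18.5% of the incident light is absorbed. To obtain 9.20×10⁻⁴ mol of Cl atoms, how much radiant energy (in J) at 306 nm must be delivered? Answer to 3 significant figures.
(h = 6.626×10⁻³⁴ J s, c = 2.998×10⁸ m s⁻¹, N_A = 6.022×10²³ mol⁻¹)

Photons that must be absorbed: 9.20×10⁻⁴ / 0.81 = 0.001136 mol.
Incident photons needed: 0.001136 / 0.185 = 0.006141 mol.
Photon energy: hc/λ = 6.492×10⁻¹⁹ J; per mole, 3.909×10⁵ J mol⁻¹.
Energy required: 0.006141 × 3.909×10⁵ = 2400 J.

2400 J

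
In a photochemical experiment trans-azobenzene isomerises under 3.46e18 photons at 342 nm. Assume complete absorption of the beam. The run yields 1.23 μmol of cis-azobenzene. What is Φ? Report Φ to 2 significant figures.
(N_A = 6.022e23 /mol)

Φ = 0.21

Product: 1.23 μmol = 1.23e-6 mol.
Moles of photons: 3.46e18 / 6.022e23 = 5.746e-6 mol.
Φ = 1.23e-6 mol / 5.746e-6 mol photons = 0.21.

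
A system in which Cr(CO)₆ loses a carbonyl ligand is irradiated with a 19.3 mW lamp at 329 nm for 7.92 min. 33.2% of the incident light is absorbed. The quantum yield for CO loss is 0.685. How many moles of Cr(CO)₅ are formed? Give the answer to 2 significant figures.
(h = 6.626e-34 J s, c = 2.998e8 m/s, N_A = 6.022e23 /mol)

5.7e-6 mol

Photon energy at 329 nm: hc/λ = (6.626e-34)(2.998e8)/(329e-9) = 6.038e-19 J.
Energy delivered: (19.3 mW)(475.2 s) = 9.171 J.
Photons incident: 9.171 / 6.038e-19 = 1.519e19, i.e. 1.519e19/6.022e23 = 2.522e-5 mol.
Photons absorbed: 0.332 × 2.522e-5 = 8.373e-6 mol.
Product: Φ × n_abs = 0.685 × 8.373e-6 = 5.736e-6 mol.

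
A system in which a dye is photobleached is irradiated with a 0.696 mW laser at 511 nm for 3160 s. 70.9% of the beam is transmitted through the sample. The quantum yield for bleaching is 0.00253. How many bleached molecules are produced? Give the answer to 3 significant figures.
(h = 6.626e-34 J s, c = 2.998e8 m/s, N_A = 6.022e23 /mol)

4.17e15 bleached molecules

Photon energy at 511 nm: hc/λ = (6.626e-34)(2.998e8)/(511e-9) = 3.887e-19 J.
Energy delivered: (0.696 mW)(3160 s) = 2.199 J.
Photons incident: 2.199 / 3.887e-19 = 5.657e18, i.e. 5.657e18/6.022e23 = 9.394e-6 mol.
Fraction absorbed: 1 − 70.9/100 = 0.2910.
Photons absorbed: 0.2910 × 9.394e-6 = 2.734e-6 mol.
Product: Φ × n_abs = 0.00253 × 2.734e-6 = 6.917e-9 mol.
As a count: 6.917e-9 × 6.022e23 = 4.17e15.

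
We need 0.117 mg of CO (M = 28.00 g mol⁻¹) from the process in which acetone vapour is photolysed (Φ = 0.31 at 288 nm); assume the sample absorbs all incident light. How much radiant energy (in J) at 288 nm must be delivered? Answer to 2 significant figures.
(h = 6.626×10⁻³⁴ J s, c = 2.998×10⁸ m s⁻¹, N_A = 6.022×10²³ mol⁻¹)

5.6 J

Product: 0.117 mg / 28.00 g mol⁻¹ = 4.179×10⁻⁶ mol.
Photons that must be absorbed: 4.179×10⁻⁶ / 0.31 = 1.348×10⁻⁵ mol.
Photon energy: hc/λ = 6.897×10⁻¹⁹ J; per mole, 4.153×10⁵ J mol⁻¹.
Energy required: 1.348×10⁻⁵ × 4.153×10⁵ = 5.6 J.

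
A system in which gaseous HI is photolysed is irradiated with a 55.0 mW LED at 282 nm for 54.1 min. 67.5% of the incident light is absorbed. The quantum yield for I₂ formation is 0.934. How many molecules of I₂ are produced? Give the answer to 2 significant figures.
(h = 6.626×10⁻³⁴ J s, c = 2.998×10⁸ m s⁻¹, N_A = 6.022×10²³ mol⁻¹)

1.6×10²⁰ molecules

Photon energy at 282 nm: hc/λ = (6.626×10⁻³⁴)(2.998×10⁸)/(282×10⁻⁹) = 7.044×10⁻¹⁹ J.
Energy delivered: (55.0 mW)(3246 s) = 178.5 J.
Photons incident: 178.5 / 7.044×10⁻¹⁹ = 2.534×10²⁰, i.e. 2.534×10²⁰/6.022×10²³ = 4.208×10⁻⁴ mol.
Photons absorbed: 0.675 × 4.208×10⁻⁴ = 2.840×10⁻⁴ mol.
Product: Φ × n_abs = 0.934 × 2.840×10⁻⁴ = 2.653×10⁻⁴ mol.
As a count: 2.653×10⁻⁴ × 6.022×10²³ = 1.6×10²⁰.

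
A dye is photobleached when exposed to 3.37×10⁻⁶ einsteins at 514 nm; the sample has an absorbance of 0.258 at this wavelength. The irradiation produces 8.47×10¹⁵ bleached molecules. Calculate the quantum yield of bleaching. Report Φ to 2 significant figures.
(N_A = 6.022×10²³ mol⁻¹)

Φ = 0.0093

Product: 8.47×10¹⁵ / 6.022×10²³ = 1.407×10⁻⁸ mol.
Fraction absorbed: 1 − 10^(−0.258) = 0.4479.
Photons absorbed: 0.4479 × 3.37×10⁻⁶ = 1.509×10⁻⁶ mol.
Φ = 1.407×10⁻⁸ mol / 1.509×10⁻⁶ mol photons = 0.0093.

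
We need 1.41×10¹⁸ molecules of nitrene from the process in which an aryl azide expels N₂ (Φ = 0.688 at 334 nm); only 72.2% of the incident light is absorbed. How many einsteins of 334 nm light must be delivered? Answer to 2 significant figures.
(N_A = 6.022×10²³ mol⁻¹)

4.7×10⁻⁶ einstein

Product: 1.41×10¹⁸ / 6.022×10²³ = 2.341×10⁻⁶ mol.
Photons that must be absorbed: 2.341×10⁻⁶ / 0.688 = 3.403×10⁻⁶ mol.
Incident photons needed: 3.403×10⁻⁶ / 0.722 = 4.713×10⁻⁶ mol.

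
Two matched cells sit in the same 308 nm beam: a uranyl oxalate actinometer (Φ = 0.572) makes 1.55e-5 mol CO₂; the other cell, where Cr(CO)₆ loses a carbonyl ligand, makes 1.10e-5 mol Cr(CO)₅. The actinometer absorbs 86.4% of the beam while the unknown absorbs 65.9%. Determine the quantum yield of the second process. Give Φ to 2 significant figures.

Photons absorbed by the actinometer: 1.55e-5 / 0.572 = 2.710e-5 mol.
Incident flux: 2.710e-5 / 0.864 = 3.137e-5 einstein.
Absorbed by unknown: 0.659 × 3.137e-5 = 2.067e-5 mol.
Φ(unknown) = 1.10e-5 / 2.067e-5 = 0.53.

Φ = 0.53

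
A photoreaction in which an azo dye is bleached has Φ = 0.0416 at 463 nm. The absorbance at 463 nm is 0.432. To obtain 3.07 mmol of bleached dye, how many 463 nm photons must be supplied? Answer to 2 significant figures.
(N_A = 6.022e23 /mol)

Product: 3.07 mmol = 0.00307 mol.
Photons that must be absorbed: 0.00307 / 0.0416 = 0.07380 mol.
Fraction absorbed: 1 − 10^(−0.432) = 0.6302.
Incident photons needed: 0.07380 / 0.6302 = 0.1171 mol.
Photon count: 0.1171 × 6.022e23 = 7.1e22.

7.1e22 photons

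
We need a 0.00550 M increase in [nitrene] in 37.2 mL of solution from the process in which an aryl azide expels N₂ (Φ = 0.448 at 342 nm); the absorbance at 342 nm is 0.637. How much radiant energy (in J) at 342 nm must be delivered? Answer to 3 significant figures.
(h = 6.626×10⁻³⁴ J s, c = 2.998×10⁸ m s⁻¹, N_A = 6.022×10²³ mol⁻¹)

208 J

Product: (0.00550 M)(0.0372 L) = 2.046×10⁻⁴ mol.
Photons that must be absorbed: 2.046×10⁻⁴ / 0.448 = 4.567×10⁻⁴ mol.
Fraction absorbed: 1 − 10^(−0.637) = 0.7693.
Incident photons needed: 4.567×10⁻⁴ / 0.7693 = 5.937×10⁻⁴ mol.
Photon energy: hc/λ = 5.808×10⁻¹⁹ J; per mole, 3.498×10⁵ J mol⁻¹.
Energy required: 5.937×10⁻⁴ × 3.498×10⁵ = 208 J.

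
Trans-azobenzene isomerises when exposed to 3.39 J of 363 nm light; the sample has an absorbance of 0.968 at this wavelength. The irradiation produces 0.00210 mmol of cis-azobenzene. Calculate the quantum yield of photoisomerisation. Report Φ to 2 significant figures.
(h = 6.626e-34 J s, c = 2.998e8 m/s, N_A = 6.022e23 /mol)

Φ = 0.23

Product: 0.00210 mmol = 2.10e-6 mol.
Photon energy at 363 nm: hc/λ = (6.626e-34)(2.998e8)/(363e-9) = 5.472e-19 J.
Photons incident: 3.39 / 5.472e-19 = 6.195e18, i.e. 6.195e18/6.022e23 = 1.029e-5 mol.
Fraction absorbed: 1 − 10^(−0.968) = 0.8924.
Photons absorbed: 0.8924 × 1.029e-5 = 9.183e-6 mol.
Φ = 2.10e-6 mol / 9.183e-6 mol photons = 0.23.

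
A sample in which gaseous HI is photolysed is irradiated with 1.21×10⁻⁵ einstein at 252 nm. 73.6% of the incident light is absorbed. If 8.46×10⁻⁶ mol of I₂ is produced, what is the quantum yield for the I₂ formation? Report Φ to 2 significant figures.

Photons absorbed: 0.736 × 1.21×10⁻⁵ = 8.906×10⁻⁶ mol.
Φ = 8.46×10⁻⁶ mol / 8.906×10⁻⁶ mol photons = 0.95.

Φ = 0.95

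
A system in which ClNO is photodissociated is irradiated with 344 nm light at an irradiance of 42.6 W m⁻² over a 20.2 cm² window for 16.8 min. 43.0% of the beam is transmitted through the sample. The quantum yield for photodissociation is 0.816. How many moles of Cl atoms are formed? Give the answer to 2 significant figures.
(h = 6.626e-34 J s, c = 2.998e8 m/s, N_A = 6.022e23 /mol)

1.2e-4 mol

Photon energy at 344 nm: hc/λ = (6.626e-34)(2.998e8)/(344e-9) = 5.775e-19 J.
Energy delivered: (42.6 W m⁻²)(20.2e-4 m²)(1008 s) = 86.74 J.
Photons incident: 86.74 / 5.775e-19 = 1.502e20, i.e. 1.502e20/6.022e23 = 2.494e-4 mol.
Fraction absorbed: 1 − 43.0/100 = 0.5700.
Photons absorbed: 0.5700 × 2.494e-4 = 1.422e-4 mol.
Product: Φ × n_abs = 0.816 × 1.422e-4 = 1.160e-4 mol.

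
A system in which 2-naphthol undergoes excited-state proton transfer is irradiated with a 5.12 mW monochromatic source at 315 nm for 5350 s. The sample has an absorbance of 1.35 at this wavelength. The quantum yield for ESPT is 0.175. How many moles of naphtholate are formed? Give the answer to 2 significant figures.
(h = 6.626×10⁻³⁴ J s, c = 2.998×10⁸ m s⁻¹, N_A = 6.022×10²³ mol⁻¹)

Photon energy at 315 nm: hc/λ = (6.626×10⁻³⁴)(2.998×10⁸)/(315×10⁻⁹) = 6.306×10⁻¹⁹ J.
Energy delivered: (5.12 mW)(5350 s) = 27.39 J.
Photons incident: 27.39 / 6.306×10⁻¹⁹ = 4.343×10¹⁹, i.e. 4.343×10¹⁹/6.022×10²³ = 7.212×10⁻⁵ mol.
Fraction absorbed: 1 − 10^(−1.35) = 0.9553.
Photons absorbed: 0.9553 × 7.212×10⁻⁵ = 6.890×10⁻⁵ mol.
Product: Φ × n_abs = 0.175 × 6.890×10⁻⁵ = 1.206×10⁻⁵ mol.

1.2×10⁻⁵ mol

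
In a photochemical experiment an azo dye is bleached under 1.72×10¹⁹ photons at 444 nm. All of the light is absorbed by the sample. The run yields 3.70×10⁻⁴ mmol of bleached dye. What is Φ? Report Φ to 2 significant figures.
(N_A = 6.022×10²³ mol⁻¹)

Product: 3.70×10⁻⁴ mmol = 3.70×10⁻⁷ mol.
Moles of photons: 1.72×10¹⁹ / 6.022×10²³ = 2.856×10⁻⁵ mol.
Φ = 3.70×10⁻⁷ mol / 2.856×10⁻⁵ mol photons = 0.013.

Φ = 0.013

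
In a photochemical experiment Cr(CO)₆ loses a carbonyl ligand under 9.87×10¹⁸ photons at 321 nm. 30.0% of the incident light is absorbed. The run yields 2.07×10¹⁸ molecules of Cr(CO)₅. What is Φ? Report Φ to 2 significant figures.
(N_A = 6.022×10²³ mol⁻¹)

Product: 2.07×10¹⁸ / 6.022×10²³ = 3.437×10⁻⁶ mol.
Moles of photons: 9.87×10¹⁸ / 6.022×10²³ = 1.639×10⁻⁵ mol.
Photons absorbed: 0.300 × 1.639×10⁻⁵ = 4.917×10⁻⁶ mol.
Φ = 3.437×10⁻⁶ mol / 4.917×10⁻⁶ mol photons = 0.70.

Φ = 0.70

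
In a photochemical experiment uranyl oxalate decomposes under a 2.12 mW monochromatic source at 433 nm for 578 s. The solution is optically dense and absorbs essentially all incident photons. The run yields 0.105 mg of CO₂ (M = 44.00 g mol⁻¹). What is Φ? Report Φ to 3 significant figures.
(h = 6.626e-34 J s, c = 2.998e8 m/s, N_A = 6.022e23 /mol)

Φ = 0.538

Product: 0.105 mg / 44.00 g mol⁻¹ = 2.386e-6 mol.
Photon energy at 433 nm: hc/λ = (6.626e-34)(2.998e8)/(433e-9) = 4.588e-19 J.
Energy delivered: (2.12 mW)(578 s) = 1.225 J.
Photons incident: 1.225 / 4.588e-19 = 2.670e18, i.e. 2.670e18/6.022e23 = 4.434e-6 mol.
Φ = 2.386e-6 mol / 4.434e-6 mol photons = 0.538.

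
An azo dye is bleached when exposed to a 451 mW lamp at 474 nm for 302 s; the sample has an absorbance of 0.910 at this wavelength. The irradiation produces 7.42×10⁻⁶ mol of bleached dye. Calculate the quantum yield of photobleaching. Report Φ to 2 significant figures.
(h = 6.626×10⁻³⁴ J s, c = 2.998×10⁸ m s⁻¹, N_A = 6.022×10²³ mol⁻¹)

Φ = 0.016

Photon energy at 474 nm: hc/λ = (6.626×10⁻³⁴)(2.998×10⁸)/(474×10⁻⁹) = 4.191×10⁻¹⁹ J.
Energy delivered: (451 mW)(302 s) = 136.2 J.
Photons incident: 136.2 / 4.191×10⁻¹⁹ = 3.250×10²⁰, i.e. 3.250×10²⁰/6.022×10²³ = 5.397×10⁻⁴ mol.
Fraction absorbed: 1 − 10^(−0.910) = 0.8770.
Photons absorbed: 0.8770 × 5.397×10⁻⁴ = 4.733×10⁻⁴ mol.
Φ = 7.42×10⁻⁶ mol / 4.733×10⁻⁴ mol photons = 0.016.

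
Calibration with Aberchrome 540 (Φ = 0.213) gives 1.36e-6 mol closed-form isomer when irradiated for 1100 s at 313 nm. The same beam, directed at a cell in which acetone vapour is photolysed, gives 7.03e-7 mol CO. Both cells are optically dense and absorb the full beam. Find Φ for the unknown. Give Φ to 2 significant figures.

Φ = 0.11

Photons absorbed by the actinometer: 1.36e-6 / 0.213 = 6.385e-6 mol.
Φ(unknown) = 7.03e-7 / 6.385e-6 = 0.11.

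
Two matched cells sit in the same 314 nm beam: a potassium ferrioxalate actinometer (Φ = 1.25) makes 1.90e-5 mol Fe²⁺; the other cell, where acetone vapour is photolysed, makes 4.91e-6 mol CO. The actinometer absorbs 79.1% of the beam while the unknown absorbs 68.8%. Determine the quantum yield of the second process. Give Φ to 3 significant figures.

Photons absorbed by the actinometer: 1.90e-5 / 1.25 = 1.520e-5 mol.
Incident flux: 1.520e-5 / 0.791 = 1.922e-5 einstein.
Absorbed by unknown: 0.688 × 1.922e-5 = 1.322e-5 mol.
Φ(unknown) = 4.91e-6 / 1.322e-5 = 0.371.

Φ = 0.371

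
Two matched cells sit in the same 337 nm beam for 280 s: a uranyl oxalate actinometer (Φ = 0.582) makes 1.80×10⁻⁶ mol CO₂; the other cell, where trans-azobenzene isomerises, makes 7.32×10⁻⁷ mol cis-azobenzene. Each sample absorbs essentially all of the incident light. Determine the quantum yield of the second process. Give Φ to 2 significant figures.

Φ = 0.24

Photons absorbed by the actinometer: 1.80×10⁻⁶ / 0.582 = 3.093×10⁻⁶ mol.
Φ(unknown) = 7.32×10⁻⁷ / 3.093×10⁻⁶ = 0.24.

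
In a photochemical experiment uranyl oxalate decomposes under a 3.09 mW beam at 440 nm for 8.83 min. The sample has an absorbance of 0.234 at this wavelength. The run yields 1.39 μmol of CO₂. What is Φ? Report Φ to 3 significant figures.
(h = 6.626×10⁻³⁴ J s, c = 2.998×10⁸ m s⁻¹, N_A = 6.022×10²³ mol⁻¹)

Φ = 0.554

Product: 1.39 μmol = 1.39×10⁻⁶ mol.
Photon energy at 440 nm: hc/λ = (6.626×10⁻³⁴)(2.998×10⁸)/(440×10⁻⁹) = 4.515×10⁻¹⁹ J.
Energy delivered: (3.09 mW)(529.8 s) = 1.637 J.
Photons incident: 1.637 / 4.515×10⁻¹⁹ = 3.626×10¹⁸, i.e. 3.626×10¹⁸/6.022×10²³ = 6.021×10⁻⁶ mol.
Fraction absorbed: 1 − 10^(−0.234) = 0.4166.
Photons absorbed: 0.4166 × 6.021×10⁻⁶ = 2.508×10⁻⁶ mol.
Φ = 1.39×10⁻⁶ mol / 2.508×10⁻⁶ mol photons = 0.554.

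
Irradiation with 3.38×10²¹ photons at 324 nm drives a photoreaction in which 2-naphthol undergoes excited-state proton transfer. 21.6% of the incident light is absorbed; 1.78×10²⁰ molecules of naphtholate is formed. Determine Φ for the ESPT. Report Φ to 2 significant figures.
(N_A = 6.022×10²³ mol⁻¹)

Φ = 0.24

Product: 1.78×10²⁰ / 6.022×10²³ = 2.956×10⁻⁴ mol.
Moles of photons: 3.38×10²¹ / 6.022×10²³ = 0.005613 mol.
Photons absorbed: 0.216 × 0.005613 = 0.001212 mol.
Φ = 2.956×10⁻⁴ mol / 0.001212 mol photons = 0.24.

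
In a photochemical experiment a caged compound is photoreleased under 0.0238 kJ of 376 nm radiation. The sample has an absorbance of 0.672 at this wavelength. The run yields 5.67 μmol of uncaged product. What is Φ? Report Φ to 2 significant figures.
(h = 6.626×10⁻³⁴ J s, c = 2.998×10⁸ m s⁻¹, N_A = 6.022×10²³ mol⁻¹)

Product: 5.67 μmol = 5.67×10⁻⁶ mol.
Photon energy at 376 nm: hc/λ = (6.626×10⁻³⁴)(2.998×10⁸)/(376×10⁻⁹) = 5.283×10⁻¹⁹ J.
Incident energy: 0.0238 kJ = 23.8 J.
Photons incident: 23.8 / 5.283×10⁻¹⁹ = 4.505×10¹⁹, i.e. 4.505×10¹⁹/6.022×10²³ = 7.481×10⁻⁵ mol.
Fraction absorbed: 1 − 10^(−0.672) = 0.7872.
Photons absorbed: 0.7872 × 7.481×10⁻⁵ = 5.889×10⁻⁵ mol.
Φ = 5.67×10⁻⁶ mol / 5.889×10⁻⁵ mol photons = 0.096.

Φ = 0.096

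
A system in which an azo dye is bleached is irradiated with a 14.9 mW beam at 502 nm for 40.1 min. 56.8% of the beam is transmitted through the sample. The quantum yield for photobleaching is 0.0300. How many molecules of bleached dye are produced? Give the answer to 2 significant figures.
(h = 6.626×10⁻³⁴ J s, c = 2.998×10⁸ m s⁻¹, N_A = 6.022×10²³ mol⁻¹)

Photon energy at 502 nm: hc/λ = (6.626×10⁻³⁴)(2.998×10⁸)/(502×10⁻⁹) = 3.957×10⁻¹⁹ J.
Energy delivered: (14.9 mW)(2406 s) = 35.85 J.
Photons incident: 35.85 / 3.957×10⁻¹⁹ = 9.060×10¹⁹, i.e. 9.060×10¹⁹/6.022×10²³ = 1.504×10⁻⁴ mol.
Fraction absorbed: 1 − 56.8/100 = 0.4320.
Photons absorbed: 0.4320 × 1.504×10⁻⁴ = 6.497×10⁻⁵ mol.
Product: Φ × n_abs = 0.0300 × 6.497×10⁻⁵ = 1.949×10⁻⁶ mol.
As a count: 1.949×10⁻⁶ × 6.022×10²³ = 1.2×10¹⁸.

1.2×10¹⁸ molecules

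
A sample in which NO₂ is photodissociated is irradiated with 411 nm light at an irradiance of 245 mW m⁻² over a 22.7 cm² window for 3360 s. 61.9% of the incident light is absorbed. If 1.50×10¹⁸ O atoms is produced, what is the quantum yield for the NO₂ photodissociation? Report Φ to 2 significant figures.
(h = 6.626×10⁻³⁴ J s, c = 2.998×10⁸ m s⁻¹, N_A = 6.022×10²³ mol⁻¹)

Φ = 0.63

Product: 1.50×10¹⁸ / 6.022×10²³ = 2.491×10⁻⁶ mol.
Photon energy at 411 nm: hc/λ = (6.626×10⁻³⁴)(2.998×10⁸)/(411×10⁻⁹) = 4.833×10⁻¹⁹ J.
Energy delivered: (245 mW m⁻²)(22.7×10⁻⁴ m²)(3360 s) = 1.869 J.
Photons incident: 1.869 / 4.833×10⁻¹⁹ = 3.867×10¹⁸, i.e. 3.867×10¹⁸/6.022×10²³ = 6.421×10⁻⁶ mol.
Photons absorbed: 0.619 × 6.421×10⁻⁶ = 3.975×10⁻⁶ mol.
Φ = 2.491×10⁻⁶ mol / 3.975×10⁻⁶ mol photons = 0.63.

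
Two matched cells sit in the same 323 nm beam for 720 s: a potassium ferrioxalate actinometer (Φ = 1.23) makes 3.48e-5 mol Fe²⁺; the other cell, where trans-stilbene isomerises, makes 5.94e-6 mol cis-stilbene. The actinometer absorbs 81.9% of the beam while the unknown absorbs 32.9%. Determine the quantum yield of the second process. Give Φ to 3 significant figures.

Φ = 0.523

Photons absorbed by the actinometer: 3.48e-5 / 1.23 = 2.829e-5 mol.
Incident flux: 2.829e-5 / 0.819 = 3.454e-5 einstein.
Absorbed by unknown: 0.329 × 3.454e-5 = 1.136e-5 mol.
Φ(unknown) = 5.94e-6 / 1.136e-5 = 0.523.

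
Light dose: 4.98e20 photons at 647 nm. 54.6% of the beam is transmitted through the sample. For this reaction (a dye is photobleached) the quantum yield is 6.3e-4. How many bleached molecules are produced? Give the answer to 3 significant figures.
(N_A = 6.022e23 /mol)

1.42e17 bleached molecules

Moles of photons: 4.98e20 / 6.022e23 = 8.270e-4 mol.
Fraction absorbed: 1 − 54.6/100 = 0.4540.
Photons absorbed: 0.4540 × 8.270e-4 = 3.755e-4 mol.
Product: Φ × n_abs = 6.3e-4 × 3.755e-4 = 2.366e-7 mol.
As a count: 2.366e-7 × 6.022e23 = 1.42e17.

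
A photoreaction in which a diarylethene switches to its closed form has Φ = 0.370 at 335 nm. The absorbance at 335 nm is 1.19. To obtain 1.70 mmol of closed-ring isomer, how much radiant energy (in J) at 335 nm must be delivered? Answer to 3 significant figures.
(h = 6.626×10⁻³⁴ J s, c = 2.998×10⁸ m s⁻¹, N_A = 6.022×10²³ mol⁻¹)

Product: 1.70 mmol = 0.00170 mol.
Photons that must be absorbed: 0.00170 / 0.370 = 0.004595 mol.
Fraction absorbed: 1 − 10^(−1.19) = 0.9354.
Incident photons needed: 0.004595 / 0.9354 = 0.004912 mol.
Photon energy: hc/λ = 5.930×10⁻¹⁹ J; per mole, 3.571×10⁵ J mol⁻¹.
Energy required: 0.004912 × 3.571×10⁵ = 1750 J.

1750 J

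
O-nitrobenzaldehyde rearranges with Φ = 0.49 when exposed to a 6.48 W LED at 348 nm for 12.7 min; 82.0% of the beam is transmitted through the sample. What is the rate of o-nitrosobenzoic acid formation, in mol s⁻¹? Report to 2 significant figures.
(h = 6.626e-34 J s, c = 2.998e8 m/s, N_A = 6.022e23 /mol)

1.7e-6 mol s⁻¹

Photon energy at 348 nm: hc/λ = (6.626e-34)(2.998e8)/(348e-9) = 5.708e-19 J.
Energy delivered: (6.48 W)(762 s) = 4938 J.
Photons incident: 4938 / 5.708e-19 = 8.651e21, i.e. 8.651e21/6.022e23 = 0.01437 mol.
Fraction absorbed: 1 − 82.0/100 = 0.1800.
Photons absorbed: 0.1800 × 0.01437 = 0.002587 mol.
Product formed: 0.49 × 0.002587 = 0.001268 mol.
Rate: 0.001268 / 762 s = 1.7e-6 mol s⁻¹.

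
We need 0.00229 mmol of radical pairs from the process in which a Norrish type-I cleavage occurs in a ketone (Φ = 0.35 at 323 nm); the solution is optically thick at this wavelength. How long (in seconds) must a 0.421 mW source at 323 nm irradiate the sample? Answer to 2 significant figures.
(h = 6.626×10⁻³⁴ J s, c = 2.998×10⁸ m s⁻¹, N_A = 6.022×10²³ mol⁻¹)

Product: 0.00229 mmol = 2.29×10⁻⁶ mol.
Photons that must be absorbed: 2.29×10⁻⁶ / 0.35 = 6.543×10⁻⁶ mol.
Photon energy: hc/λ = 6.150×10⁻¹⁹ J; per mole, 3.704×10⁵ J mol⁻¹.
Energy required: 6.543×10⁻⁶ × 3.704×10⁵ = 2.424 J.
Time: 2.424 J / 0.000421 W = 5800 s.

t ≈ 5800 s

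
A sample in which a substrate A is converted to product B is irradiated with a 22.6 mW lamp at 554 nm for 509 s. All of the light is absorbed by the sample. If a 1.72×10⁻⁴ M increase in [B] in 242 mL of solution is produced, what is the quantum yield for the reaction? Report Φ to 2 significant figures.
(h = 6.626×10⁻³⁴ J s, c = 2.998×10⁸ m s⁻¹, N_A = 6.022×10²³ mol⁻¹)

Φ = 0.78

Product: (1.72×10⁻⁴ M)(0.242 L) = 4.162×10⁻⁵ mol.
Photon energy at 554 nm: hc/λ = (6.626×10⁻³⁴)(2.998×10⁸)/(554×10⁻⁹) = 3.586×10⁻¹⁹ J.
Energy delivered: (22.6 mW)(509 s) = 11.50 J.
Photons incident: 11.50 / 3.586×10⁻¹⁹ = 3.207×10¹⁹, i.e. 3.207×10¹⁹/6.022×10²³ = 5.325×10⁻⁵ mol.
Φ = 4.162×10⁻⁵ mol / 5.325×10⁻⁵ mol photons = 0.78.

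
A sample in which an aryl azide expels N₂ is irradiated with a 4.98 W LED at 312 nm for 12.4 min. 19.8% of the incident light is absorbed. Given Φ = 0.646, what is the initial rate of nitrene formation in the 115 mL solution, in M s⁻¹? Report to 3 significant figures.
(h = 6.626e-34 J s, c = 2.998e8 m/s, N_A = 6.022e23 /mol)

1.44e-5 M s⁻¹

Photon energy at 312 nm: hc/λ = (6.626e-34)(2.998e8)/(312e-9) = 6.367e-19 J.
Energy delivered: (4.98 W)(744 s) = 3705 J.
Photons incident: 3705 / 6.367e-19 = 5.819e21, i.e. 5.819e21/6.022e23 = 0.009663 mol.
Photons absorbed: 0.198 × 0.009663 = 0.001913 mol.
Product formed: 0.646 × 0.001913 = 0.001236 mol.
Rate: 0.001236 mol / (744 s × 0.115 L) = 1.44e-5 M s⁻¹.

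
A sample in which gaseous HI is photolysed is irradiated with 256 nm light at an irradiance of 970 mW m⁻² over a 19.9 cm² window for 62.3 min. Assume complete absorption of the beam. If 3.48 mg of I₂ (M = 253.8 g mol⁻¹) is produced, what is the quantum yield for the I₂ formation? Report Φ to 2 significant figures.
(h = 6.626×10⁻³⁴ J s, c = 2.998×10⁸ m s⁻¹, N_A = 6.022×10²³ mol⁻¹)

Product: 3.48 mg / 253.8 g mol⁻¹ = 1.371×10⁻⁵ mol.
Photon energy at 256 nm: hc/λ = (6.626×10⁻³⁴)(2.998×10⁸)/(256×10⁻⁹) = 7.760×10⁻¹⁹ J.
Energy delivered: (970 mW m⁻²)(19.9×10⁻⁴ m²)(3738 s) = 7.215 J.
Photons incident: 7.215 / 7.760×10⁻¹⁹ = 9.298×10¹⁸, i.e. 9.298×10¹⁸/6.022×10²³ = 1.544×10⁻⁵ mol.
Φ = 1.371×10⁻⁵ mol / 1.544×10⁻⁵ mol photons = 0.89.

Φ = 0.89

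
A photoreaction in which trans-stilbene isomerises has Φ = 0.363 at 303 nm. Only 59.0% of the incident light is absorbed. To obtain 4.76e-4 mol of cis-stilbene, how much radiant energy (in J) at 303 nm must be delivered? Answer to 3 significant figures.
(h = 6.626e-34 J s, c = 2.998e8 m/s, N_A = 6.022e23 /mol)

877 J

Photons that must be absorbed: 4.76e-4 / 0.363 = 0.001311 mol.
Incident photons needed: 0.001311 / 0.590 = 0.002222 mol.
Photon energy: hc/λ = 6.556e-19 J; per mole, 3.948e5 J mol⁻¹.
Energy required: 0.002222 × 3.948e5 = 877 J.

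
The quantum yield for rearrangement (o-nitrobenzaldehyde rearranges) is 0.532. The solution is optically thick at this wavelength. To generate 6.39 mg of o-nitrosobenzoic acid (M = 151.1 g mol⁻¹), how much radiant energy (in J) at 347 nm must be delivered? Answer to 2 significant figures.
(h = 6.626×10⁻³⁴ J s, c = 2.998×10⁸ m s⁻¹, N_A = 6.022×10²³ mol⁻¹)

27 J

Product: 6.39 mg / 151.1 g mol⁻¹ = 4.229×10⁻⁵ mol.
Photons that must be absorbed: 4.229×10⁻⁵ / 0.532 = 7.949×10⁻⁵ mol.
Photon energy: hc/λ = 5.725×10⁻¹⁹ J; per mole, 3.448×10⁵ J mol⁻¹.
Energy required: 7.949×10⁻⁵ × 3.448×10⁵ = 27 J.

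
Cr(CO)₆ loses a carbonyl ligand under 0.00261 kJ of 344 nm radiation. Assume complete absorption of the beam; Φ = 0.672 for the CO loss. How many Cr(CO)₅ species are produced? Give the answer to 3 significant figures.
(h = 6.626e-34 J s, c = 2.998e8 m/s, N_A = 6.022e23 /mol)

3.04e18 species

Photon energy at 344 nm: hc/λ = (6.626e-34)(2.998e8)/(344e-9) = 5.775e-19 J.
Incident energy: 0.00261 kJ = 2.61 J.
Photons incident: 2.61 / 5.775e-19 = 4.519e18, i.e. 4.519e18/6.022e23 = 7.504e-6 mol.
Product: Φ × n_abs = 0.672 × 7.504e-6 = 5.043e-6 mol.
As a count: 5.043e-6 × 6.022e23 = 3.04e18.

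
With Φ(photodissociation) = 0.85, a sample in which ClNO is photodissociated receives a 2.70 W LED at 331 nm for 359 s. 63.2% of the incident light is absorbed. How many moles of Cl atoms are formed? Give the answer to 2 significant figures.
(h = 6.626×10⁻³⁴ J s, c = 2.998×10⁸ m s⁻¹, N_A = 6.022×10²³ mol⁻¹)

Photon energy at 331 nm: hc/λ = (6.626×10⁻³⁴)(2.998×10⁸)/(331×10⁻⁹) = 6.001×10⁻¹⁹ J.
Energy delivered: (2.70 W)(359 s) = 969.3 J.
Photons incident: 969.3 / 6.001×10⁻¹⁹ = 1.615×10²¹, i.e. 1.615×10²¹/6.022×10²³ = 0.002682 mol.
Photons absorbed: 0.632 × 0.002682 = 0.001695 mol.
Product: Φ × n_abs = 0.85 × 0.001695 = 0.001441 mol.

0.0014 mol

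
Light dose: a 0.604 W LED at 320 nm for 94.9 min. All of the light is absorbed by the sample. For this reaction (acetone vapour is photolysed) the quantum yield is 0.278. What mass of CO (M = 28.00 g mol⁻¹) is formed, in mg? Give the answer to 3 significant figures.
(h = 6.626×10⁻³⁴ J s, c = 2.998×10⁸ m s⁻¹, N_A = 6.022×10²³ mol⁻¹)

Photon energy at 320 nm: hc/λ = (6.626×10⁻³⁴)(2.998×10⁸)/(320×10⁻⁹) = 6.208×10⁻¹⁹ J.
Energy delivered: (0.604 W)(5694 s) = 3439 J.
Photons incident: 3439 / 6.208×10⁻¹⁹ = 5.540×10²¹, i.e. 5.540×10²¹/6.022×10²³ = 0.009200 mol.
Product: Φ × n_abs = 0.278 × 0.009200 = 0.002558 mol.
Mass: 0.002558 × 28.00 = 0.07162 g = 71.6 mg.

71.6 mg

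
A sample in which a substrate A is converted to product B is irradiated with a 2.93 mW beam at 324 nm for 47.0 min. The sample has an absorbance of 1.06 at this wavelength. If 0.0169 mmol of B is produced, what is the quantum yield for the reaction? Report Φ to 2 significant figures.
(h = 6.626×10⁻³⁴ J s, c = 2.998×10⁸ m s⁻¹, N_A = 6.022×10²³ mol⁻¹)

Φ = 0.83

Product: 0.0169 mmol = 1.69×10⁻⁵ mol.
Photon energy at 324 nm: hc/λ = (6.626×10⁻³⁴)(2.998×10⁸)/(324×10⁻⁹) = 6.131×10⁻¹⁹ J.
Energy delivered: (2.93 mW)(2820 s) = 8.263 J.
Photons incident: 8.263 / 6.131×10⁻¹⁹ = 1.348×10¹⁹, i.e. 1.348×10¹⁹/6.022×10²³ = 2.238×10⁻⁵ mol.
Fraction absorbed: 1 − 10^(−1.06) = 0.9129.
Photons absorbed: 0.9129 × 2.238×10⁻⁵ = 2.043×10⁻⁵ mol.
Φ = 1.69×10⁻⁵ mol / 2.043×10⁻⁵ mol photons = 0.83.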